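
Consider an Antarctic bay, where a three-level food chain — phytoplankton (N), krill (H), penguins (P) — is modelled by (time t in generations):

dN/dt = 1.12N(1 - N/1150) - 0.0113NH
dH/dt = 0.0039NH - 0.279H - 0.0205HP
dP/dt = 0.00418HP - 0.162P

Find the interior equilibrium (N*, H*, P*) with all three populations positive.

From dP/dt = 0: 0.00418H* = 0.162, so H* = 38.8.
From dN/dt = 0: 1.12(1 - N*/1150) = 0.0113·38.8, giving N* = 1150·(1 - 0.391) = 700.
From dH/dt = 0: 0.0039·700 - 0.279 = 0.0205P*, so P* = 2.45/0.0205 = 120.

N* ≈ 700, H* ≈ 38.8, P* ≈ 120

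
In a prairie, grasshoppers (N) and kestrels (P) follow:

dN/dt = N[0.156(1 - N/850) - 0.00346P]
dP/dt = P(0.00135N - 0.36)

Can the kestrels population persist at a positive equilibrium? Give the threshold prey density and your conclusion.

Threshold N = 267; K > 267, so yes, the predator persists.

The predator equation gives dP/dt > 0 only when N > 0.36/0.00135 = 267.
Without the predator, N → K = 850. Since 850 > 267, the predator can invade and persist.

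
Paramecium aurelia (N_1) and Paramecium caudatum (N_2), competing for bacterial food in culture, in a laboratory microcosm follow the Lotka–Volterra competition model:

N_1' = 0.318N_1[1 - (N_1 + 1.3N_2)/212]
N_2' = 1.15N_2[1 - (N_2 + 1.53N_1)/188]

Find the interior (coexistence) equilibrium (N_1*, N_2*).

N_1* ≈ 32.8, N_2* ≈ 138

Setting both brackets to zero gives the nullclines N_1 + 1.3N_2 = 212 and 1.53N_1 + N_2 = 188.
Substituting N_2 = 188 - 1.53N_1 into the first: N_1(1 - 1.3·1.53) = 212 - 1.3·188.
So N_1* = -32.4/-0.989 = 32.8, and then N_2* = 188 - 1.53·32.8 = 138.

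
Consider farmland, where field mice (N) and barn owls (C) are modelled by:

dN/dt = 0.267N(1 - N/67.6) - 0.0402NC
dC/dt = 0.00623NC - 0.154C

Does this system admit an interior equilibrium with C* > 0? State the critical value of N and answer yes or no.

The predator equation gives dC/dt > 0 only when N > 0.154/0.00623 = 24.7.
Without the predator, N → K = 67.6. Since 67.6 > 24.7, the predator can invade and persist.

Threshold N = 24.7; K > 24.7, so yes, the predator persists.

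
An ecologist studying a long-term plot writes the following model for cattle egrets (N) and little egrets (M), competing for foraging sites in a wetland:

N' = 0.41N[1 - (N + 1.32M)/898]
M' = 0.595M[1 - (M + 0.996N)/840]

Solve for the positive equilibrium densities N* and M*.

Setting both brackets to zero gives the nullclines N + 1.32M = 898 and 0.996N + M = 840.
Substituting M = 840 - 0.996N into the first: N(1 - 1.32·0.996) = 898 - 1.32·840.
So N* = -211/-0.315 = 670, and then M* = 840 - 0.996·670 = 173.

N* ≈ 670, M* ≈ 173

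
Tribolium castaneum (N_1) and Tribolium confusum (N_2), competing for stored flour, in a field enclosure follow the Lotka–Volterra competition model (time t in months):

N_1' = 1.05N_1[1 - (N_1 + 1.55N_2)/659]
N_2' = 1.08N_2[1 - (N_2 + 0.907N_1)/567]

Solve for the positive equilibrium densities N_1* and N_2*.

N_1* ≈ 542, N_2* ≈ 75.7

Setting both brackets to zero gives the nullclines N_1 + 1.55N_2 = 659 and 0.907N_1 + N_2 = 567.
Substituting N_2 = 567 - 0.907N_1 into the first: N_1(1 - 1.55·0.907) = 659 - 1.55·567.
So N_1* = -220/-0.406 = 542, and then N_2* = 567 - 0.907·542 = 75.7.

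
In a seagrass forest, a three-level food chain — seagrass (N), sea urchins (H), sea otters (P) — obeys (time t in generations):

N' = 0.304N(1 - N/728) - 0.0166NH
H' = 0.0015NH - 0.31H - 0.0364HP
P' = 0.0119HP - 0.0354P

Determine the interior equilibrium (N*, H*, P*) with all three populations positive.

From dP/dt = 0: 0.0119H* = 0.0354, so H* = 2.97.
From dN/dt = 0: 0.304(1 - N*/728) = 0.0166·2.97, giving N* = 728·(1 - 0.162) = 610.
From dH/dt = 0: 0.0015·610 - 0.31 = 0.0364P*, so P* = 0.605/0.0364 = 16.6.

N* ≈ 610, H* ≈ 2.97, P* ≈ 16.6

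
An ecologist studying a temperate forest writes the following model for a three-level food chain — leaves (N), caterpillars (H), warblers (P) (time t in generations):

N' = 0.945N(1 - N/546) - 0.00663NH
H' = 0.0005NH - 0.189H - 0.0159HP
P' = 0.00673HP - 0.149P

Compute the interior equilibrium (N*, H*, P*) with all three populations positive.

From dP/dt = 0: 0.00673H* = 0.149, so H* = 22.1.
From dN/dt = 0: 0.945(1 - N*/546) = 0.00663·22.1, giving N* = 546·(1 - 0.155) = 461.
From dH/dt = 0: 0.0005·461 - 0.189 = 0.0159P*, so P* = 0.0416/0.0159 = 2.62.

N* ≈ 461, H* ≈ 22.1, P* ≈ 2.62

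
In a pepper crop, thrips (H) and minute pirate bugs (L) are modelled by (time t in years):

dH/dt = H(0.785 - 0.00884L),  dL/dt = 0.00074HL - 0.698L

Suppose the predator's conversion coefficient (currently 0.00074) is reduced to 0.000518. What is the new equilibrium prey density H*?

H* ≈ 1350

At the interior fixed point, setting dL/dt = 0 with L > 0 fixes H* = (predator death rate)/(HL coefficient) — independent of the other coefficients.
With the change, H* = 0.698/0.000518 = 1350; it rises from 943.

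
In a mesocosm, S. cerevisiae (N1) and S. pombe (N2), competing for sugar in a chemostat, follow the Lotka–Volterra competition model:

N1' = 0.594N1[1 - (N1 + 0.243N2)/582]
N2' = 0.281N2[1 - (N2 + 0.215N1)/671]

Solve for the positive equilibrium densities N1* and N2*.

N1* ≈ 442, N2* ≈ 576

Setting both brackets to zero gives the nullclines N1 + 0.243N2 = 582 and 0.215N1 + N2 = 671.
Substituting N2 = 671 - 0.215N1 into the first: N1(1 - 0.243·0.215) = 582 - 0.243·671.
So N1* = 419/0.948 = 442, and then N2* = 671 - 0.215·442 = 576.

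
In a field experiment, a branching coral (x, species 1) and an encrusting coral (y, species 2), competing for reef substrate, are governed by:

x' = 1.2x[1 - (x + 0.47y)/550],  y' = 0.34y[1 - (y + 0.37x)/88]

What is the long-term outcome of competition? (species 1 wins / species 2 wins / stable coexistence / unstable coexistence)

Compare the nullcline intercepts: K1/α12 = 550/0.47 = 1170 > K2 = 88; K2/α21 = 88/0.37 = 238 < K1 = 550.
Since the inequalities point opposite ways, species 1 can invade but species 2 cannot.

species 1 excludes species 2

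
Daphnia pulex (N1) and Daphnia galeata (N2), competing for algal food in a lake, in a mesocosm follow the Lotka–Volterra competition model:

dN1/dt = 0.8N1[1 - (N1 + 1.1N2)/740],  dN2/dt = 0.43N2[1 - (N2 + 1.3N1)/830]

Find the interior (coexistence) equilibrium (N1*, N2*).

N1* ≈ 402, N2* ≈ 307

Setting both brackets to zero gives the nullclines N1 + 1.1N2 = 740 and 1.3N1 + N2 = 830.
Substituting N2 = 830 - 1.3N1 into the first: N1(1 - 1.1·1.3) = 740 - 1.1·830.
So N1* = -173/-0.43 = 402, and then N2* = 830 - 1.3·402 = 307.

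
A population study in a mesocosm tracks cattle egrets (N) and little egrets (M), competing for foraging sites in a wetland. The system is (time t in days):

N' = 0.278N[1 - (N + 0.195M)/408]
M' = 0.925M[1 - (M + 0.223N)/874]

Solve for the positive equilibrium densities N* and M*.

N* ≈ 248, M* ≈ 819

Setting both brackets to zero gives the nullclines N + 0.195M = 408 and 0.223N + M = 874.
Substituting M = 874 - 0.223N into the first: N(1 - 0.195·0.223) = 408 - 0.195·874.
So N* = 238/0.957 = 248, and then M* = 874 - 0.223·248 = 819.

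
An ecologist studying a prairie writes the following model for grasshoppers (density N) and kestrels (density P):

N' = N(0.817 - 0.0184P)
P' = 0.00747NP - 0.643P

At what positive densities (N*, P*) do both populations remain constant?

N* ≈ 86.1, P* ≈ 44.4

Set dP/dt = 0 with P > 0: 0.00747N - 0.643 = 0, so N* = 0.643/0.00747 = 86.1.
Set dN/dt = 0 with N > 0: 0.817 - 0.0184P = 0, so P* = 0.817/0.0184 = 44.4.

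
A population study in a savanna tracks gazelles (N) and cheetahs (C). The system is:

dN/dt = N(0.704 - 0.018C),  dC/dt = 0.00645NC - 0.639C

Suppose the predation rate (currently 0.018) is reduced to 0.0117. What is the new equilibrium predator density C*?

C* ≈ 60.2

At the interior fixed point, setting dN/dt = 0 with N > 0 fixes C* = (prey growth rate)/(NC coefficient) — independent of the other coefficients.
With the change, C* = 0.704/0.0117 = 60.2; it rises from 39.1.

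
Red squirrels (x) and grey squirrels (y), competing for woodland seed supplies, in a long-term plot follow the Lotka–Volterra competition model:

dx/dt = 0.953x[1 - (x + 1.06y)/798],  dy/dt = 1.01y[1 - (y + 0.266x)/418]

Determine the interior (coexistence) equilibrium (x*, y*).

x* ≈ 494, y* ≈ 287

Setting both brackets to zero gives the nullclines x + 1.06y = 798 and 0.266x + y = 418.
Substituting y = 418 - 0.266x into the first: x(1 - 1.06·0.266) = 798 - 1.06·418.
So x* = 355/0.718 = 494, and then y* = 418 - 0.266·494 = 287.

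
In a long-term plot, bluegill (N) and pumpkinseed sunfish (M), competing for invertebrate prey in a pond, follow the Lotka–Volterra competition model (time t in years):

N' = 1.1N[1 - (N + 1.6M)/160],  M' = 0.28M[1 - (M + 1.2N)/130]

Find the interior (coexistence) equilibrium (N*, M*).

N* ≈ 52.2, M* ≈ 67.4

Setting both brackets to zero gives the nullclines N + 1.6M = 160 and 1.2N + M = 130.
Substituting M = 130 - 1.2N into the first: N(1 - 1.6·1.2) = 160 - 1.6·130.
So N* = -48/-0.92 = 52.2, and then M* = 130 - 1.2·52.2 = 67.4.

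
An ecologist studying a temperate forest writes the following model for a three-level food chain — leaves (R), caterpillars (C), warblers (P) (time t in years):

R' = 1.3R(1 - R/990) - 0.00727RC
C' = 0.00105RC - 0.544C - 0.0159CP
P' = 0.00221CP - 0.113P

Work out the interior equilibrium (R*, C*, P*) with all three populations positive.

From dP/dt = 0: 0.00221C* = 0.113, so C* = 51.1.
From dR/dt = 0: 1.3(1 - R*/990) = 0.00727·51.1, giving R* = 990·(1 - 0.286) = 707.
From dC/dt = 0: 0.00105·707 - 0.544 = 0.0159P*, so P* = 0.198/0.0159 = 12.5.

R* ≈ 707, C* ≈ 51.1, P* ≈ 12.5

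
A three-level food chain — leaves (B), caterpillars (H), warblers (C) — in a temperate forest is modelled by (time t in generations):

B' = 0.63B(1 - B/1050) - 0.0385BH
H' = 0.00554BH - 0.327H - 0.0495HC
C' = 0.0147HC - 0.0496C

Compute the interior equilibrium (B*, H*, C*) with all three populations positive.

B* ≈ 833, H* ≈ 3.37, C* ≈ 86.7

From dC/dt = 0: 0.0147H* = 0.0496, so H* = 3.37.
From dB/dt = 0: 0.63(1 - B*/1050) = 0.0385·3.37, giving B* = 1050·(1 - 0.206) = 833.
From dH/dt = 0: 0.00554·833 - 0.327 = 0.0495C*, so C* = 4.29/0.0495 = 86.7.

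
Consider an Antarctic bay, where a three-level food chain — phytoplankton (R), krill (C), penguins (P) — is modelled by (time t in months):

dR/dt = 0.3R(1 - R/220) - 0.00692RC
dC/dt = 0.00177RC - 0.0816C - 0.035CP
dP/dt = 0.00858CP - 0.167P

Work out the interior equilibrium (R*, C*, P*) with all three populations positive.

R* ≈ 121, C* ≈ 19.5, P* ≈ 3.8

From dP/dt = 0: 0.00858C* = 0.167, so C* = 19.5.
From dR/dt = 0: 0.3(1 - R*/220) = 0.00692·19.5, giving R* = 220·(1 - 0.449) = 121.
From dC/dt = 0: 0.00177·121 - 0.0816 = 0.035P*, so P* = 0.133/0.035 = 3.8.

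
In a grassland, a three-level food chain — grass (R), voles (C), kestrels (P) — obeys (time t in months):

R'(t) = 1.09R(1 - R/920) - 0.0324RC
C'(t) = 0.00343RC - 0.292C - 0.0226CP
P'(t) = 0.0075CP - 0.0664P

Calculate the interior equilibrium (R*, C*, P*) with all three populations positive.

R* ≈ 678, C* ≈ 8.85, P* ≈ 90

From dP/dt = 0: 0.0075C* = 0.0664, so C* = 8.85.
From dR/dt = 0: 1.09(1 - R*/920) = 0.0324·8.85, giving R* = 920·(1 - 0.263) = 678.
From dC/dt = 0: 0.00343·678 - 0.292 = 0.0226P*, so P* = 2.03/0.0226 = 90.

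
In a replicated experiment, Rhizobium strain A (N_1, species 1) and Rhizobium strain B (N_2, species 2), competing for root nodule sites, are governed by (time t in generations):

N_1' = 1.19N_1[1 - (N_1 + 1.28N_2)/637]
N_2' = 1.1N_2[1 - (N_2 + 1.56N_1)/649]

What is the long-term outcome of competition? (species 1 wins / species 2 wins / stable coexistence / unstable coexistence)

Compare the nullcline intercepts: K1/α12 = 637/1.28 = 498 < K2 = 649; K2/α21 = 649/1.56 = 416 < K1 = 637.
Since both are reversed, neither can invade when rare; the interior point is a saddle.

unstable coexistence (outcome depends on initial conditions)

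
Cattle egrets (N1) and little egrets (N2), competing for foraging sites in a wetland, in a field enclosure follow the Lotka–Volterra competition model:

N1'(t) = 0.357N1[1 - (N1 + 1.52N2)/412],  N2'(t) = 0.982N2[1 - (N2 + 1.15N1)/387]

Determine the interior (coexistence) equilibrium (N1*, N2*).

Setting both brackets to zero gives the nullclines N1 + 1.52N2 = 412 and 1.15N1 + N2 = 387.
Substituting N2 = 387 - 1.15N1 into the first: N1(1 - 1.52·1.15) = 412 - 1.52·387.
So N1* = -176/-0.748 = 236, and then N2* = 387 - 1.15·236 = 116.

N1* ≈ 236, N2* ≈ 116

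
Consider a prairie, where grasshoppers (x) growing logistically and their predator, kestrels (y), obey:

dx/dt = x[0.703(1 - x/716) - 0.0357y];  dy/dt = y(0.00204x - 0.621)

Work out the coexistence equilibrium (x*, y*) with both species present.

From dy/dt = 0 with y > 0: 0.00204x* = 0.621, so x* = 304.
Substitute into dx/dt = 0: 0.703(1 - 304/716) = 0.0357y*.
The bracket is 0.575, giving y* = 0.404/0.0357 = 11.3.

x* ≈ 304, y* ≈ 11.3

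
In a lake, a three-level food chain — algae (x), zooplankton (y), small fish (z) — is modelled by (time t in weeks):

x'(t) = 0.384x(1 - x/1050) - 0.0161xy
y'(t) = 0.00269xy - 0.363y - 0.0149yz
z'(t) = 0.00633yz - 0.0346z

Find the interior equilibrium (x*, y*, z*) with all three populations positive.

From dz/dt = 0: 0.00633y* = 0.0346, so y* = 5.47.
From dx/dt = 0: 0.384(1 - x*/1050) = 0.0161·5.47, giving x* = 1050·(1 - 0.229) = 809.
From dy/dt = 0: 0.00269·809 - 0.363 = 0.0149z*, so z* = 1.81/0.0149 = 122.

x* ≈ 809, y* ≈ 5.47, z* ≈ 122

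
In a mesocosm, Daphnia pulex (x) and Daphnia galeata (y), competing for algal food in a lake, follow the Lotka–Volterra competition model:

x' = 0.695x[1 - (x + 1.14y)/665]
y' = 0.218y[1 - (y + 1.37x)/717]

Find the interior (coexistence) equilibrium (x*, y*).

Setting both brackets to zero gives the nullclines x + 1.14y = 665 and 1.37x + y = 717.
Substituting y = 717 - 1.37x into the first: x(1 - 1.14·1.37) = 665 - 1.14·717.
So x* = -152/-0.562 = 271, and then y* = 717 - 1.37·271 = 345.

x* ≈ 271, y* ≈ 345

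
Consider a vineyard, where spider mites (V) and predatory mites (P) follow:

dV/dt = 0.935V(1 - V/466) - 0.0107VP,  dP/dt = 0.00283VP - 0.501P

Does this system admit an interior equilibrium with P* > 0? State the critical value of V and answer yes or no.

The predator equation gives dP/dt > 0 only when V > 0.501/0.00283 = 177.
Without the predator, V → K = 466. Since 466 > 177, the predator can invade and persist.

Threshold V = 177; K > 177, so yes, the predator persists.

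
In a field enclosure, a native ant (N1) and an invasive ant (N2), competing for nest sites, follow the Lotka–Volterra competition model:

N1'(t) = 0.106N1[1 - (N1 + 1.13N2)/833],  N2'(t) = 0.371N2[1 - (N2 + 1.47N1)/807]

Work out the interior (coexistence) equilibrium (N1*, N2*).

N1* ≈ 119, N2* ≈ 632

Setting both brackets to zero gives the nullclines N1 + 1.13N2 = 833 and 1.47N1 + N2 = 807.
Substituting N2 = 807 - 1.47N1 into the first: N1(1 - 1.13·1.47) = 833 - 1.13·807.
So N1* = -78.9/-0.661 = 119, and then N2* = 807 - 1.47·119 = 632.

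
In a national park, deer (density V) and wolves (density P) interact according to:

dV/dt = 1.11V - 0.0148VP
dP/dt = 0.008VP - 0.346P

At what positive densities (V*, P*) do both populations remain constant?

V* ≈ 43.2, P* ≈ 75

Set dP/dt = 0 with P > 0: 0.008V - 0.346 = 0, so V* = 0.346/0.008 = 43.2.
Set dV/dt = 0 with V > 0: 1.11 - 0.0148P = 0, so P* = 1.11/0.0148 = 75.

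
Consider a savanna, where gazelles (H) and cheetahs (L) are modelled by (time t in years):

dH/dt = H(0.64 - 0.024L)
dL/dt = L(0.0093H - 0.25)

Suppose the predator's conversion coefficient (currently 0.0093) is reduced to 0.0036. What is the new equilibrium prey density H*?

At the interior fixed point, setting dL/dt = 0 with L > 0 fixes H* = (predator death rate)/(HL coefficient) — independent of the other coefficients.
With the change, H* = 0.25/0.0036 = 69.4; it rises from 26.9.

H* ≈ 69.4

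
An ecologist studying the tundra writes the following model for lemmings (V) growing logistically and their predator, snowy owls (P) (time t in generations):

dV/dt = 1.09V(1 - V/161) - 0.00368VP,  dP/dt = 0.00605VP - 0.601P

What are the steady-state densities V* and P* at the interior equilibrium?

From dP/dt = 0 with P > 0: 0.00605V* = 0.601, so V* = 99.3.
Substitute into dV/dt = 0: 1.09(1 - 99.3/161) = 0.00368P*.
The bracket is 0.383, giving P* = 0.417/0.00368 = 113.

V* ≈ 99.3, P* ≈ 113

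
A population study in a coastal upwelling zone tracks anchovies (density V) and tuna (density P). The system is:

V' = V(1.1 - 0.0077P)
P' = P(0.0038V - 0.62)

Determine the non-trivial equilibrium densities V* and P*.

V* ≈ 163, P* ≈ 143

Set dP/dt = 0 with P > 0: 0.0038V - 0.62 = 0, so V* = 0.62/0.0038 = 163.
Set dV/dt = 0 with V > 0: 1.1 - 0.0077P = 0, so P* = 1.1/0.0077 = 143.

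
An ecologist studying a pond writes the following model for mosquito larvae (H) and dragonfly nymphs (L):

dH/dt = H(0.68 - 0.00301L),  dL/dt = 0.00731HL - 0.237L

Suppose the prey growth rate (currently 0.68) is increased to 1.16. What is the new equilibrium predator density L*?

L* ≈ 385

At the interior fixed point, setting dH/dt = 0 with H > 0 fixes L* = (prey growth rate)/(HL coefficient) — independent of the other coefficients.
With the change, L* = 1.16/0.00301 = 385; it rises from 226.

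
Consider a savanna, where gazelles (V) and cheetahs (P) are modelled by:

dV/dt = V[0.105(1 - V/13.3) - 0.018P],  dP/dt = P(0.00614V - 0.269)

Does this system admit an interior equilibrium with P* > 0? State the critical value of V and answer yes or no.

The predator equation gives dP/dt > 0 only when V > 0.269/0.00614 = 43.8.
Without the predator, V → K = 13.3. Since 13.3 < 43.8, the predator cannot invade.

Threshold V = 43.8; K < 43.8, so no, the predator goes extinct.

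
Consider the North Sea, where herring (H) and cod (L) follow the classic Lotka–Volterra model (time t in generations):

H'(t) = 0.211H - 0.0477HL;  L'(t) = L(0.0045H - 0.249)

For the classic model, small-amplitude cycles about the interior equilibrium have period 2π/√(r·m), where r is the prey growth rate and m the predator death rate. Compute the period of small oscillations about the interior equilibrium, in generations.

Here r = 0.211 and m = 0.249, so r·m = 0.0525.
ω = √0.0525 = 0.229 per generation, hence T = 2π/ω ≈ 27.4 generations.

T ≈ 27.4 generations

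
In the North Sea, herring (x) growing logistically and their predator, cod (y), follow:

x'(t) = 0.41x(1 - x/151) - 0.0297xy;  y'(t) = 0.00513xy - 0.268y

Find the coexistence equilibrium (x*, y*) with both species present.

From dy/dt = 0 with y > 0: 0.00513x* = 0.268, so x* = 52.2.
Substitute into dx/dt = 0: 0.41(1 - 52.2/151) = 0.0297y*.
The bracket is 0.654, giving y* = 0.268/0.0297 = 9.03.

x* ≈ 52.2, y* ≈ 9.03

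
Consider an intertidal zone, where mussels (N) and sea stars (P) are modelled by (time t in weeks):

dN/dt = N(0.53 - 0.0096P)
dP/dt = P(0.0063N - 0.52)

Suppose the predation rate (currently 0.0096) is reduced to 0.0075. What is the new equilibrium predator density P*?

At the interior fixed point, setting dN/dt = 0 with N > 0 fixes P* = (prey growth rate)/(NP coefficient) — independent of the other coefficients.
With the change, P* = 0.53/0.0075 = 70.7; it rises from 55.2.

P* ≈ 70.7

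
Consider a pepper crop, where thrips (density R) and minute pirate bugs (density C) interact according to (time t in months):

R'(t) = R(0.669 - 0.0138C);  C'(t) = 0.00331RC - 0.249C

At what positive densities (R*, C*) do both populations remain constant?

Set dC/dt = 0 with C > 0: 0.00331R - 0.249 = 0, so R* = 0.249/0.00331 = 75.2.
Set dR/dt = 0 with R > 0: 0.669 - 0.0138C = 0, so C* = 0.669/0.0138 = 48.5.

R* ≈ 75.2, C* ≈ 48.5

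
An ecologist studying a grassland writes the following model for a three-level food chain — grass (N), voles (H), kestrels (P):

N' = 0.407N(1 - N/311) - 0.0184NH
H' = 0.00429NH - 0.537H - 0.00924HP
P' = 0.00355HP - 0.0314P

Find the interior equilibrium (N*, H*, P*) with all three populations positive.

From dP/dt = 0: 0.00355H* = 0.0314, so H* = 8.85.
From dN/dt = 0: 0.407(1 - N*/311) = 0.0184·8.85, giving N* = 311·(1 - 0.4) = 187.
From dH/dt = 0: 0.00429·187 - 0.537 = 0.00924P*, so P* = 0.264/0.00924 = 28.5.

N* ≈ 187, H* ≈ 8.85, P* ≈ 28.5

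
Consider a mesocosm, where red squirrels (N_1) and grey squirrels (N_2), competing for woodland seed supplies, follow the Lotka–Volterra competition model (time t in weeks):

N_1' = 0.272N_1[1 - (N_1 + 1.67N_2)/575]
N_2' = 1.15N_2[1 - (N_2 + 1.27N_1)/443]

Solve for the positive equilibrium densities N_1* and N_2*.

Setting both brackets to zero gives the nullclines N_1 + 1.67N_2 = 575 and 1.27N_1 + N_2 = 443.
Substituting N_2 = 443 - 1.27N_1 into the first: N_1(1 - 1.67·1.27) = 575 - 1.67·443.
So N_1* = -165/-1.12 = 147, and then N_2* = 443 - 1.27·147 = 256.

N_1* ≈ 147, N_2* ≈ 256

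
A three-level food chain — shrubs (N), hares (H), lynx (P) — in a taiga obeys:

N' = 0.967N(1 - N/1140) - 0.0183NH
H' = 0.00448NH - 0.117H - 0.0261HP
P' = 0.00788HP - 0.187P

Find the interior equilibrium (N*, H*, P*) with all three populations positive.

From dP/dt = 0: 0.00788H* = 0.187, so H* = 23.7.
From dN/dt = 0: 0.967(1 - N*/1140) = 0.0183·23.7, giving N* = 1140·(1 - 0.449) = 628.
From dH/dt = 0: 0.00448·628 - 0.117 = 0.0261P*, so P* = 2.7/0.0261 = 103.

N* ≈ 628, H* ≈ 23.7, P* ≈ 103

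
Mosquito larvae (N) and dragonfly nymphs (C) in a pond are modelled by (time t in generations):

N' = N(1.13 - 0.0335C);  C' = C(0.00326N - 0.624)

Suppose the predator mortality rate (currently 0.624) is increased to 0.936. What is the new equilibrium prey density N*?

At the interior fixed point, setting dC/dt = 0 with C > 0 fixes N* = (predator death rate)/(NC coefficient) — independent of the other coefficients.
With the change, N* = 0.936/0.00326 = 287; it rises from 191.

N* ≈ 287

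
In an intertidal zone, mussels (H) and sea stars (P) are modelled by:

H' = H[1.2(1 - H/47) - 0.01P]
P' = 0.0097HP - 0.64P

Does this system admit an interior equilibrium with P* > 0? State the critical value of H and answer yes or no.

Threshold H = 66; K < 66, so no, the predator goes extinct.

The predator equation gives dP/dt > 0 only when H > 0.64/0.0097 = 66.
Without the predator, H → K = 47. Since 47 < 66, the predator cannot invade.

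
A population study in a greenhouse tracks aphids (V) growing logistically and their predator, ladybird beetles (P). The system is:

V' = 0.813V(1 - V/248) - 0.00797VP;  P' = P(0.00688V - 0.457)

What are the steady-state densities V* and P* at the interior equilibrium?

From dP/dt = 0 with P > 0: 0.00688V* = 0.457, so V* = 66.4.
Substitute into dV/dt = 0: 0.813(1 - 66.4/248) = 0.00797P*.
The bracket is 0.732, giving P* = 0.595/0.00797 = 74.7.

V* ≈ 66.4, P* ≈ 74.7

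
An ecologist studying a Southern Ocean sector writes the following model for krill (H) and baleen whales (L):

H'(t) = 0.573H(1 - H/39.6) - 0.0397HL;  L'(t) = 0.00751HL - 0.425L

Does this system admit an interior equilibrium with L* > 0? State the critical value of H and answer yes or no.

Threshold H = 56.6; K < 56.6, so no, the predator goes extinct.

The predator equation gives dL/dt > 0 only when H > 0.425/0.00751 = 56.6.
Without the predator, H → K = 39.6. Since 39.6 < 56.6, the predator cannot invade.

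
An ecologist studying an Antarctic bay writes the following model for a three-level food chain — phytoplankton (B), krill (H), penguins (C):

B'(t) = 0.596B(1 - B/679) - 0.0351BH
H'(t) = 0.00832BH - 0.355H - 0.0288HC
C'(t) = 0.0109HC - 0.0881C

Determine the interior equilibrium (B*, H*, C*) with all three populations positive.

B* ≈ 356, H* ≈ 8.08, C* ≈ 90.5

From dC/dt = 0: 0.0109H* = 0.0881, so H* = 8.08.
From dB/dt = 0: 0.596(1 - B*/679) = 0.0351·8.08, giving B* = 679·(1 - 0.476) = 356.
From dH/dt = 0: 0.00832·356 - 0.355 = 0.0288C*, so C* = 2.61/0.0288 = 90.5.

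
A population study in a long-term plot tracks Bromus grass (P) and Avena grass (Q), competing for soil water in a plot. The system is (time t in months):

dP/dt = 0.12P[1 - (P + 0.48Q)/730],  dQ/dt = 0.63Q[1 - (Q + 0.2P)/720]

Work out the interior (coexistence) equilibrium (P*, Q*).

Setting both brackets to zero gives the nullclines P + 0.48Q = 730 and 0.2P + Q = 720.
Substituting Q = 720 - 0.2P into the first: P(1 - 0.48·0.2) = 730 - 0.48·720.
So P* = 384/0.904 = 425, and then Q* = 720 - 0.2·425 = 635.

P* ≈ 425, Q* ≈ 635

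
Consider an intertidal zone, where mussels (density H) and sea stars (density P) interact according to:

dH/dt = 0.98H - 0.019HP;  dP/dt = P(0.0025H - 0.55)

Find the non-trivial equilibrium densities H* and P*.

Set dP/dt = 0 with P > 0: 0.0025H - 0.55 = 0, so H* = 0.55/0.0025 = 220.
Set dH/dt = 0 with H > 0: 0.98 - 0.019P = 0, so P* = 0.98/0.019 = 51.6.

H* ≈ 220, P* ≈ 51.6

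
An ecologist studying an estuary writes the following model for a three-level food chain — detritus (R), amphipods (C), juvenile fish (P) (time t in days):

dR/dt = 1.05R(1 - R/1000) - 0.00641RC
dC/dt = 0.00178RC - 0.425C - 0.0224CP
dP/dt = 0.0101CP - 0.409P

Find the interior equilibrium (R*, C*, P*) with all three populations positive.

From dP/dt = 0: 0.0101C* = 0.409, so C* = 40.5.
From dR/dt = 0: 1.05(1 - R*/1000) = 0.00641·40.5, giving R* = 1000·(1 - 0.247) = 753.
From dC/dt = 0: 0.00178·753 - 0.425 = 0.0224P*, so P* = 0.915/0.0224 = 40.8.

R* ≈ 753, C* ≈ 40.5, P* ≈ 40.8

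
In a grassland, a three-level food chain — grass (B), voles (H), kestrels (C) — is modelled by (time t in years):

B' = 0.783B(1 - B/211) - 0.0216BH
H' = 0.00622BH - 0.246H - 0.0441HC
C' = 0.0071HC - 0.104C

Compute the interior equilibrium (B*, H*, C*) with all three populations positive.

From dC/dt = 0: 0.0071H* = 0.104, so H* = 14.6.
From dB/dt = 0: 0.783(1 - B*/211) = 0.0216·14.6, giving B* = 211·(1 - 0.404) = 126.
From dH/dt = 0: 0.00622·126 - 0.246 = 0.0441C*, so C* = 0.536/0.0441 = 12.2.

B* ≈ 126, H* ≈ 14.6, C* ≈ 12.2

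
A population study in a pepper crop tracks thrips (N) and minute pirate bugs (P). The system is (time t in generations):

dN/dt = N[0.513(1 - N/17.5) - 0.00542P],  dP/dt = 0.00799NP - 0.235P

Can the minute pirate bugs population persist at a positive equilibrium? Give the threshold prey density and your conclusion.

Threshold N = 29.4; K < 29.4, so no, the predator goes extinct.

The predator equation gives dP/dt > 0 only when N > 0.235/0.00799 = 29.4.
Without the predator, N → K = 17.5. Since 17.5 < 29.4, the predator cannot invade.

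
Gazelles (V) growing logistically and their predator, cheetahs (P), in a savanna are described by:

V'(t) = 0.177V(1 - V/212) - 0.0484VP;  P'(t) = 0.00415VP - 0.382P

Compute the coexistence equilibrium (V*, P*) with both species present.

V* ≈ 92, P* ≈ 2.07

From dP/dt = 0 with P > 0: 0.00415V* = 0.382, so V* = 92.
Substitute into dV/dt = 0: 0.177(1 - 92/212) = 0.0484P*.
The bracket is 0.566, giving P* = 0.1/0.0484 = 2.07.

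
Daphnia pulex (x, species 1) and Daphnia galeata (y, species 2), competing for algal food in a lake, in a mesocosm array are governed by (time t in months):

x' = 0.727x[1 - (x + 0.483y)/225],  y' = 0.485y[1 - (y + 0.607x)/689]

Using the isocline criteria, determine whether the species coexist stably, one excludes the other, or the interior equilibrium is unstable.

species 2 excludes species 1

Compare the nullcline intercepts: K1/α12 = 225/0.483 = 466 < K2 = 689; K2/α21 = 689/0.607 = 1140 > K1 = 225.
Since the inequalities point opposite ways, species 2 can invade but species 1 cannot.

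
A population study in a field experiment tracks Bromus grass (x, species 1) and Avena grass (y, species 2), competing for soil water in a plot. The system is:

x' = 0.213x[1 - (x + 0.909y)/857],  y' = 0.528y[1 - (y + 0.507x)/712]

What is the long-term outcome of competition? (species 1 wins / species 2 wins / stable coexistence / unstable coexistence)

Compare the nullcline intercepts: K1/α12 = 857/0.909 = 943 > K2 = 712; K2/α21 = 712/0.507 = 1400 > K1 = 857.
Since both inequalities hold, each species can invade when rare, so the interior equilibrium is stable.

stable coexistence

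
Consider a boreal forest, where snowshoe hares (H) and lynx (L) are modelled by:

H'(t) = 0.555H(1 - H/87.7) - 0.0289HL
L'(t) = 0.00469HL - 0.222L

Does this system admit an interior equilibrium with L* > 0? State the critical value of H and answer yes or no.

Threshold H = 47.3; K > 47.3, so yes, the predator persists.

The predator equation gives dL/dt > 0 only when H > 0.222/0.00469 = 47.3.
Without the predator, H → K = 87.7. Since 87.7 > 47.3, the predator can invade and persist.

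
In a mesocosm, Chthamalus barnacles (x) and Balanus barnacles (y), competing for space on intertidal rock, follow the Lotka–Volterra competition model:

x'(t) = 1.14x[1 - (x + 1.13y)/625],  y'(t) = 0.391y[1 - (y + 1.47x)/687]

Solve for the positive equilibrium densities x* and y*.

x* ≈ 229, y* ≈ 351

Setting both brackets to zero gives the nullclines x + 1.13y = 625 and 1.47x + y = 687.
Substituting y = 687 - 1.47x into the first: x(1 - 1.13·1.47) = 625 - 1.13·687.
So x* = -151/-0.661 = 229, and then y* = 687 - 1.47·229 = 351.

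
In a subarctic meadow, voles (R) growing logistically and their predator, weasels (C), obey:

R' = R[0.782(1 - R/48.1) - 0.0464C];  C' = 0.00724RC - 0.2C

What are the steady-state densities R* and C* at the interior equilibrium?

R* ≈ 27.6, C* ≈ 7.17

From dC/dt = 0 with C > 0: 0.00724R* = 0.2, so R* = 27.6.
Substitute into dR/dt = 0: 0.782(1 - 27.6/48.1) = 0.0464C*.
The bracket is 0.426, giving C* = 0.333/0.0464 = 7.17.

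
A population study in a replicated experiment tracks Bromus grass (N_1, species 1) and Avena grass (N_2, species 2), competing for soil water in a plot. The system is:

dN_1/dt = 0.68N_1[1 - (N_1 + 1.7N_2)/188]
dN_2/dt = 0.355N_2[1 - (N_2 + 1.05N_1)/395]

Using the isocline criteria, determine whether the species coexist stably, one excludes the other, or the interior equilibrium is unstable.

Compare the nullcline intercepts: K1/α12 = 188/1.7 = 111 < K2 = 395; K2/α21 = 395/1.05 = 376 > K1 = 188.
Since the inequalities point opposite ways, species 2 can invade but species 1 cannot.

species 2 excludes species 1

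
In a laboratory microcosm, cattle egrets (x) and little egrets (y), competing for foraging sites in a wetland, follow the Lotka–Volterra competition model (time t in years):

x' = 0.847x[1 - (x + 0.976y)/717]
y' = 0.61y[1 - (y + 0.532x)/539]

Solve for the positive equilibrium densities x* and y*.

x* ≈ 397, y* ≈ 328

Setting both brackets to zero gives the nullclines x + 0.976y = 717 and 0.532x + y = 539.
Substituting y = 539 - 0.532x into the first: x(1 - 0.976·0.532) = 717 - 0.976·539.
So x* = 191/0.481 = 397, and then y* = 539 - 0.532·397 = 328.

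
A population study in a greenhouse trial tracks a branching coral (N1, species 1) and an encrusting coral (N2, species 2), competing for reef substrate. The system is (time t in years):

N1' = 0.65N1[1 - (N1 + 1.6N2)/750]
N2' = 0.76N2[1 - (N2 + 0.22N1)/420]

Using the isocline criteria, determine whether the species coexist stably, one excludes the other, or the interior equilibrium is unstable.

stable coexistence

Compare the nullcline intercepts: K1/α12 = 750/1.6 = 469 > K2 = 420; K2/α21 = 420/0.22 = 1910 > K1 = 750.
Since both inequalities hold, each species can invade when rare, so the interior equilibrium is stable.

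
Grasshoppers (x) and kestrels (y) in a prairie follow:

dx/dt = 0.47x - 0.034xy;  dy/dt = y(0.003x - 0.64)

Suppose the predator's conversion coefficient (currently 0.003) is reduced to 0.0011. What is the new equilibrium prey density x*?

x* ≈ 582

At the interior fixed point, setting dy/dt = 0 with y > 0 fixes x* = (predator death rate)/(xy coefficient) — independent of the other coefficients.
With the change, x* = 0.64/0.0011 = 582; it rises from 213.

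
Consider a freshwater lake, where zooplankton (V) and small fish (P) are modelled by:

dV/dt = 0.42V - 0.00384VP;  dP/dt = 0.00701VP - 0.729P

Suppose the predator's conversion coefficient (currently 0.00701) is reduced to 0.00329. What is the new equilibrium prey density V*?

At the interior fixed point, setting dP/dt = 0 with P > 0 fixes V* = (predator death rate)/(VP coefficient) — independent of the other coefficients.
With the change, V* = 0.729/0.00329 = 222; it rises from 104.

V* ≈ 222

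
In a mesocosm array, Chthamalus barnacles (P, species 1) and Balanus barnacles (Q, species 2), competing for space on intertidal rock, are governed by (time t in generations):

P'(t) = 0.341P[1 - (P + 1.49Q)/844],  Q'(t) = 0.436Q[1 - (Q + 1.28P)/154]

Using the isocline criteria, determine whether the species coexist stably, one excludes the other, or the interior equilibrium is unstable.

species 1 excludes species 2

Compare the nullcline intercepts: K1/α12 = 844/1.49 = 566 > K2 = 154; K2/α21 = 154/1.28 = 120 < K1 = 844.
Since the inequalities point opposite ways, species 1 can invade but species 2 cannot.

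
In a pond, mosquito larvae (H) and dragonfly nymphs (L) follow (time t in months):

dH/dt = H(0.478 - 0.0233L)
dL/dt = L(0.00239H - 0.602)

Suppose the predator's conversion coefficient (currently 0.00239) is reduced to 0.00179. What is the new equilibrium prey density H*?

At the interior fixed point, setting dL/dt = 0 with L > 0 fixes H* = (predator death rate)/(HL coefficient) — independent of the other coefficients.
With the change, H* = 0.602/0.00179 = 336; it rises from 252.

H* ≈ 336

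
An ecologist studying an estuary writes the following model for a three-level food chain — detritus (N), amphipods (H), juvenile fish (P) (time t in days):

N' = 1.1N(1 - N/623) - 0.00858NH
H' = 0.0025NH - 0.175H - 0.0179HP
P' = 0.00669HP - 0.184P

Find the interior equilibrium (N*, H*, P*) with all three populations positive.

From dP/dt = 0: 0.00669H* = 0.184, so H* = 27.5.
From dN/dt = 0: 1.1(1 - N*/623) = 0.00858·27.5, giving N* = 623·(1 - 0.215) = 489.
From dH/dt = 0: 0.0025·489 - 0.175 = 0.0179P*, so P* = 1.05/0.0179 = 58.6.

N* ≈ 489, H* ≈ 27.5, P* ≈ 58.6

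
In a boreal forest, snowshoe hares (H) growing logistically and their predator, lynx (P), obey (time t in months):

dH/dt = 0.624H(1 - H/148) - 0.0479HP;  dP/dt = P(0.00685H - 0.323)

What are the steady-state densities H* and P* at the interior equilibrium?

From dP/dt = 0 with P > 0: 0.00685H* = 0.323, so H* = 47.2.
Substitute into dH/dt = 0: 0.624(1 - 47.2/148) = 0.0479P*.
The bracket is 0.681, giving P* = 0.425/0.0479 = 8.88.

H* ≈ 47.2, P* ≈ 8.88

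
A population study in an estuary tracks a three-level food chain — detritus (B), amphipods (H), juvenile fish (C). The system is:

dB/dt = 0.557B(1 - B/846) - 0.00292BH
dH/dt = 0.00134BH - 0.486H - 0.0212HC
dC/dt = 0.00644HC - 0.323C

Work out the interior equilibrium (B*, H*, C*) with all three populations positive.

B* ≈ 624, H* ≈ 50.2, C* ≈ 16.5

From dC/dt = 0: 0.00644H* = 0.323, so H* = 50.2.
From dB/dt = 0: 0.557(1 - B*/846) = 0.00292·50.2, giving B* = 846·(1 - 0.263) = 624.
From dH/dt = 0: 0.00134·624 - 0.486 = 0.0212C*, so C* = 0.35/0.0212 = 16.5.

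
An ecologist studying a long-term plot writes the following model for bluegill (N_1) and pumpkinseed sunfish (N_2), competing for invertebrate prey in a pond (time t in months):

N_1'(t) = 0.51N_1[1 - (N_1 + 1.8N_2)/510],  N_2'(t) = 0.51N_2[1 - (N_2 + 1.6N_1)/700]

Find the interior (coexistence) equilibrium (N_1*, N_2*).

Setting both brackets to zero gives the nullclines N_1 + 1.8N_2 = 510 and 1.6N_1 + N_2 = 700.
Substituting N_2 = 700 - 1.6N_1 into the first: N_1(1 - 1.8·1.6) = 510 - 1.8·700.
So N_1* = -750/-1.88 = 399, and then N_2* = 700 - 1.6·399 = 61.7.

N_1* ≈ 399, N_2* ≈ 61.7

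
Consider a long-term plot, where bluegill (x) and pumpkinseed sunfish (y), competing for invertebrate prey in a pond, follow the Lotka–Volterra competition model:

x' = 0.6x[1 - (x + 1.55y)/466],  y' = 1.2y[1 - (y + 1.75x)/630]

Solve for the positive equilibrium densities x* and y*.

Setting both brackets to zero gives the nullclines x + 1.55y = 466 and 1.75x + y = 630.
Substituting y = 630 - 1.75x into the first: x(1 - 1.55·1.75) = 466 - 1.55·630.
So x* = -510/-1.71 = 298, and then y* = 630 - 1.75·298 = 108.

x* ≈ 298, y* ≈ 108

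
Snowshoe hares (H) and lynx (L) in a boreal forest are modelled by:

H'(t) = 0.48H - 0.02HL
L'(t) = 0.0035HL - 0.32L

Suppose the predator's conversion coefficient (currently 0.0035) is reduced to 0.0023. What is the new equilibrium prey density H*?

At the interior fixed point, setting dL/dt = 0 with L > 0 fixes H* = (predator death rate)/(HL coefficient) — independent of the other coefficients.
With the change, H* = 0.32/0.0023 = 139; it rises from 91.4.

H* ≈ 139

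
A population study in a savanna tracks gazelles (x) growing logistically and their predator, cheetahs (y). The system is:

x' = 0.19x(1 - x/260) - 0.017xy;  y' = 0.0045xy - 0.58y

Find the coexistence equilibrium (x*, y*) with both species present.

From dy/dt = 0 with y > 0: 0.0045x* = 0.58, so x* = 129.
Substitute into dx/dt = 0: 0.19(1 - 129/260) = 0.017y*.
The bracket is 0.504, giving y* = 0.0958/0.017 = 5.64.

x* ≈ 129, y* ≈ 5.64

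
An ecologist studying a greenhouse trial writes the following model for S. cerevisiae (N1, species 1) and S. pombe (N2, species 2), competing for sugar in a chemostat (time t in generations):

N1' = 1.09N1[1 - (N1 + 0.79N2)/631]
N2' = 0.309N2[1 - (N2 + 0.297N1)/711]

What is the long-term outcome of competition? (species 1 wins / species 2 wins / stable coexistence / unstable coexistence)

Compare the nullcline intercepts: K1/α12 = 631/0.79 = 799 > K2 = 711; K2/α21 = 711/0.297 = 2390 > K1 = 631.
Since both inequalities hold, each species can invade when rare, so the interior equilibrium is stable.

stable coexistence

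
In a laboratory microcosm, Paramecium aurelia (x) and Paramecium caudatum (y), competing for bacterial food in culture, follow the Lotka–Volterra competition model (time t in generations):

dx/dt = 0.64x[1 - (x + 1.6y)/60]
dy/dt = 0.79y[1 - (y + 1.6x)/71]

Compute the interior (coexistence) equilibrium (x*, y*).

x* ≈ 34.4, y* ≈ 16

Setting both brackets to zero gives the nullclines x + 1.6y = 60 and 1.6x + y = 71.
Substituting y = 71 - 1.6x into the first: x(1 - 1.6·1.6) = 60 - 1.6·71.
So x* = -53.6/-1.56 = 34.4, and then y* = 71 - 1.6·34.4 = 16.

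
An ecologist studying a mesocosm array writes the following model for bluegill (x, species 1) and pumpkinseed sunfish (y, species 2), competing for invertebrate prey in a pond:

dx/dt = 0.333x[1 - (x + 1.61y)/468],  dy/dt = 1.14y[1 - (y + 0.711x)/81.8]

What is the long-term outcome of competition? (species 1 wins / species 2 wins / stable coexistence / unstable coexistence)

Compare the nullcline intercepts: K1/α12 = 468/1.61 = 291 > K2 = 81.8; K2/α21 = 81.8/0.711 = 115 < K1 = 468.
Since the inequalities point opposite ways, species 1 can invade but species 2 cannot.

species 1 excludes species 2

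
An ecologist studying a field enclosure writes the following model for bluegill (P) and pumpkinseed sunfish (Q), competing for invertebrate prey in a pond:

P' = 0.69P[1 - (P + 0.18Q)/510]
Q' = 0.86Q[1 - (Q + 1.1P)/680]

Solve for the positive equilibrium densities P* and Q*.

P* ≈ 483, Q* ≈ 148

Setting both brackets to zero gives the nullclines P + 0.18Q = 510 and 1.1P + Q = 680.
Substituting Q = 680 - 1.1P into the first: P(1 - 0.18·1.1) = 510 - 0.18·680.
So P* = 388/0.802 = 483, and then Q* = 680 - 1.1·483 = 148.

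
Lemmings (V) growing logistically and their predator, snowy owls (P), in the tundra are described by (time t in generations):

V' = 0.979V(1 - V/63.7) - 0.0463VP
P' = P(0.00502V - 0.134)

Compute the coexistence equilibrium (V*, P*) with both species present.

V* ≈ 26.7, P* ≈ 12.3

From dP/dt = 0 with P > 0: 0.00502V* = 0.134, so V* = 26.7.
Substitute into dV/dt = 0: 0.979(1 - 26.7/63.7) = 0.0463P*.
The bracket is 0.581, giving P* = 0.569/0.0463 = 12.3.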